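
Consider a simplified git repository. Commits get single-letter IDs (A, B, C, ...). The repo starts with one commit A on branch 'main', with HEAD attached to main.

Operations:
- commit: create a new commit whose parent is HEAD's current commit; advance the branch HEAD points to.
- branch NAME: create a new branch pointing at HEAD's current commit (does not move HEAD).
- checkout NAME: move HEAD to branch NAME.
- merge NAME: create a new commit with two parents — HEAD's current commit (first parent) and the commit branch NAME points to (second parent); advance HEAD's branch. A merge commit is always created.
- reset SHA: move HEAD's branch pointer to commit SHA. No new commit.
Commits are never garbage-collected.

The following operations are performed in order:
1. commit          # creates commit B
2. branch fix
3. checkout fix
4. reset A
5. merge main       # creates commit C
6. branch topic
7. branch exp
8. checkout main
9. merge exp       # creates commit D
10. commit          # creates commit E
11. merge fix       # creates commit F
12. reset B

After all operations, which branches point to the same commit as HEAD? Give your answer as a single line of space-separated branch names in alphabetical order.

Answer: main

Derivation:
After op 1 (commit): HEAD=main@B [main=B]
After op 2 (branch): HEAD=main@B [fix=B main=B]
After op 3 (checkout): HEAD=fix@B [fix=B main=B]
After op 4 (reset): HEAD=fix@A [fix=A main=B]
After op 5 (merge): HEAD=fix@C [fix=C main=B]
After op 6 (branch): HEAD=fix@C [fix=C main=B topic=C]
After op 7 (branch): HEAD=fix@C [exp=C fix=C main=B topic=C]
After op 8 (checkout): HEAD=main@B [exp=C fix=C main=B topic=C]
After op 9 (merge): HEAD=main@D [exp=C fix=C main=D topic=C]
After op 10 (commit): HEAD=main@E [exp=C fix=C main=E topic=C]
After op 11 (merge): HEAD=main@F [exp=C fix=C main=F topic=C]
After op 12 (reset): HEAD=main@B [exp=C fix=C main=B topic=C]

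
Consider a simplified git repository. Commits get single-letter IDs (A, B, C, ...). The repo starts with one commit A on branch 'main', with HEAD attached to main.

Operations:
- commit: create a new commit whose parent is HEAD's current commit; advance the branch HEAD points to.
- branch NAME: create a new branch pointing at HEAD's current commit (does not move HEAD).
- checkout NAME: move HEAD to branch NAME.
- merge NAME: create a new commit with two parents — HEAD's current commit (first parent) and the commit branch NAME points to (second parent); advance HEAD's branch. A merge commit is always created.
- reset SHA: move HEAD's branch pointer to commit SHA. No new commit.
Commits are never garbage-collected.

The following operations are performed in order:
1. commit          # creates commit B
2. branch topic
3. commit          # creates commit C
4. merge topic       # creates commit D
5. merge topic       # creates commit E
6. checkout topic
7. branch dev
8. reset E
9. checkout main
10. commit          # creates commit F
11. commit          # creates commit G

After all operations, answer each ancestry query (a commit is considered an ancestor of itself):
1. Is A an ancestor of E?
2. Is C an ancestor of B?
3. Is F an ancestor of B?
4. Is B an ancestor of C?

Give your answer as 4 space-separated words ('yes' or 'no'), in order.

Answer: yes no no yes

Derivation:
After op 1 (commit): HEAD=main@B [main=B]
After op 2 (branch): HEAD=main@B [main=B topic=B]
After op 3 (commit): HEAD=main@C [main=C topic=B]
After op 4 (merge): HEAD=main@D [main=D topic=B]
After op 5 (merge): HEAD=main@E [main=E topic=B]
After op 6 (checkout): HEAD=topic@B [main=E topic=B]
After op 7 (branch): HEAD=topic@B [dev=B main=E topic=B]
After op 8 (reset): HEAD=topic@E [dev=B main=E topic=E]
After op 9 (checkout): HEAD=main@E [dev=B main=E topic=E]
After op 10 (commit): HEAD=main@F [dev=B main=F topic=E]
After op 11 (commit): HEAD=main@G [dev=B main=G topic=E]
ancestors(E) = {A,B,C,D,E}; A in? yes
ancestors(B) = {A,B}; C in? no
ancestors(B) = {A,B}; F in? no
ancestors(C) = {A,B,C}; B in? yes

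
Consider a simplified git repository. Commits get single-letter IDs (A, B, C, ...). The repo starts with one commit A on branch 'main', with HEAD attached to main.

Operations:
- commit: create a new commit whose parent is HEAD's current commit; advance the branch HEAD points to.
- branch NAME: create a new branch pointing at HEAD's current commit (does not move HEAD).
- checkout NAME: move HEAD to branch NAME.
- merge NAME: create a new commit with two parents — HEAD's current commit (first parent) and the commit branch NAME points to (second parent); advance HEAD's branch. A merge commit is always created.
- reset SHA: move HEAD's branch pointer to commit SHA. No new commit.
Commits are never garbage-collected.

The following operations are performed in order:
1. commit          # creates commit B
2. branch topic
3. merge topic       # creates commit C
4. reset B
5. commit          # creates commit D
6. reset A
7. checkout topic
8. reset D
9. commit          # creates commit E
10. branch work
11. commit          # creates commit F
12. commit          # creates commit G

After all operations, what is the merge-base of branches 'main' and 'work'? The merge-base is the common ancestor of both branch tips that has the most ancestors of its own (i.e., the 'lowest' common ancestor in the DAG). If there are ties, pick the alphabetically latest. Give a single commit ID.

Answer: A

Derivation:
After op 1 (commit): HEAD=main@B [main=B]
After op 2 (branch): HEAD=main@B [main=B topic=B]
After op 3 (merge): HEAD=main@C [main=C topic=B]
After op 4 (reset): HEAD=main@B [main=B topic=B]
After op 5 (commit): HEAD=main@D [main=D topic=B]
After op 6 (reset): HEAD=main@A [main=A topic=B]
After op 7 (checkout): HEAD=topic@B [main=A topic=B]
After op 8 (reset): HEAD=topic@D [main=A topic=D]
After op 9 (commit): HEAD=topic@E [main=A topic=E]
After op 10 (branch): HEAD=topic@E [main=A topic=E work=E]
After op 11 (commit): HEAD=topic@F [main=A topic=F work=E]
After op 12 (commit): HEAD=topic@G [main=A topic=G work=E]
ancestors(main=A): ['A']
ancestors(work=E): ['A', 'B', 'D', 'E']
common: ['A']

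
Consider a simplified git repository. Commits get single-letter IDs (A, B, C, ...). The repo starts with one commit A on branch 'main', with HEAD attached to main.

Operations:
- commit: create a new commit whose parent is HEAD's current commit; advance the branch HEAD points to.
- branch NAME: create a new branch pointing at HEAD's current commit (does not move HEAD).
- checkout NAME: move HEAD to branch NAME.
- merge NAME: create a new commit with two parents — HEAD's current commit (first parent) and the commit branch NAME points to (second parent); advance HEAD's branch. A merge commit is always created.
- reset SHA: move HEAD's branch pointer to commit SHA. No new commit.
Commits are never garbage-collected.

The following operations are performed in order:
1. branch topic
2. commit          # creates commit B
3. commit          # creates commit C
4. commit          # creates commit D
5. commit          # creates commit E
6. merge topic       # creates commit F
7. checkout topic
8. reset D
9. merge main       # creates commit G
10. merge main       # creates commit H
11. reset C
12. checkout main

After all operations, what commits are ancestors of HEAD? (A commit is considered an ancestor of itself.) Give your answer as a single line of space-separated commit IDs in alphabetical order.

Answer: A B C D E F

Derivation:
After op 1 (branch): HEAD=main@A [main=A topic=A]
After op 2 (commit): HEAD=main@B [main=B topic=A]
After op 3 (commit): HEAD=main@C [main=C topic=A]
After op 4 (commit): HEAD=main@D [main=D topic=A]
After op 5 (commit): HEAD=main@E [main=E topic=A]
After op 6 (merge): HEAD=main@F [main=F topic=A]
After op 7 (checkout): HEAD=topic@A [main=F topic=A]
After op 8 (reset): HEAD=topic@D [main=F topic=D]
After op 9 (merge): HEAD=topic@G [main=F topic=G]
After op 10 (merge): HEAD=topic@H [main=F topic=H]
After op 11 (reset): HEAD=topic@C [main=F topic=C]
After op 12 (checkout): HEAD=main@F [main=F topic=C]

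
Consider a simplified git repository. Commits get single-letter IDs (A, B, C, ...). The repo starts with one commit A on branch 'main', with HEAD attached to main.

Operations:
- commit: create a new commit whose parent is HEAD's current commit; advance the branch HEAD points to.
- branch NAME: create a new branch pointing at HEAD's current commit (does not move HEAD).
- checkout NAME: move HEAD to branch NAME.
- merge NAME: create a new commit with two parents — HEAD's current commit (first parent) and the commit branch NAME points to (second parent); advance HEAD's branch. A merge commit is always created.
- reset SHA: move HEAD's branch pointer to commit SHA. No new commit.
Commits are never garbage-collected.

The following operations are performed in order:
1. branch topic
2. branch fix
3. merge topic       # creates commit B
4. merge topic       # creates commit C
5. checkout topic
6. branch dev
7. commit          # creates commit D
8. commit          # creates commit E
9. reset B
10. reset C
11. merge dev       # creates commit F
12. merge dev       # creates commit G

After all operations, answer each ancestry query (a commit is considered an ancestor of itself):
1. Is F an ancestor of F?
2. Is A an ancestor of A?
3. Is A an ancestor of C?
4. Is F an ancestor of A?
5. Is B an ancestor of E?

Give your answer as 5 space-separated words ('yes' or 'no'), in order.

Answer: yes yes yes no no

Derivation:
After op 1 (branch): HEAD=main@A [main=A topic=A]
After op 2 (branch): HEAD=main@A [fix=A main=A topic=A]
After op 3 (merge): HEAD=main@B [fix=A main=B topic=A]
After op 4 (merge): HEAD=main@C [fix=A main=C topic=A]
After op 5 (checkout): HEAD=topic@A [fix=A main=C topic=A]
After op 6 (branch): HEAD=topic@A [dev=A fix=A main=C topic=A]
After op 7 (commit): HEAD=topic@D [dev=A fix=A main=C topic=D]
After op 8 (commit): HEAD=topic@E [dev=A fix=A main=C topic=E]
After op 9 (reset): HEAD=topic@B [dev=A fix=A main=C topic=B]
After op 10 (reset): HEAD=topic@C [dev=A fix=A main=C topic=C]
After op 11 (merge): HEAD=topic@F [dev=A fix=A main=C topic=F]
After op 12 (merge): HEAD=topic@G [dev=A fix=A main=C topic=G]
ancestors(F) = {A,B,C,F}; F in? yes
ancestors(A) = {A}; A in? yes
ancestors(C) = {A,B,C}; A in? yes
ancestors(A) = {A}; F in? no
ancestors(E) = {A,D,E}; B in? no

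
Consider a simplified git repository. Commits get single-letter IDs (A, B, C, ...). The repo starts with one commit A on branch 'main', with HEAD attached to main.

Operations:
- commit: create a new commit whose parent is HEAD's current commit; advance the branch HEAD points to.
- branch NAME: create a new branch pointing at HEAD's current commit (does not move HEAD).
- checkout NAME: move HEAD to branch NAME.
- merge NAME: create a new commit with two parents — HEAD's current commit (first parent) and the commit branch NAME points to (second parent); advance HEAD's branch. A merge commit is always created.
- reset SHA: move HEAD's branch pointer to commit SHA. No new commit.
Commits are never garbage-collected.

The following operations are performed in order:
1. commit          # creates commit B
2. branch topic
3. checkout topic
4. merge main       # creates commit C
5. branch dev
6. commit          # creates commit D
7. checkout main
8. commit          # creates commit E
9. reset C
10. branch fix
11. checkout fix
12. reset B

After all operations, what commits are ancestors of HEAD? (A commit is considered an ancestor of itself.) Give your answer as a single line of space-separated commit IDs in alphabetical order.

Answer: A B

Derivation:
After op 1 (commit): HEAD=main@B [main=B]
After op 2 (branch): HEAD=main@B [main=B topic=B]
After op 3 (checkout): HEAD=topic@B [main=B topic=B]
After op 4 (merge): HEAD=topic@C [main=B topic=C]
After op 5 (branch): HEAD=topic@C [dev=C main=B topic=C]
After op 6 (commit): HEAD=topic@D [dev=C main=B topic=D]
After op 7 (checkout): HEAD=main@B [dev=C main=B topic=D]
After op 8 (commit): HEAD=main@E [dev=C main=E topic=D]
After op 9 (reset): HEAD=main@C [dev=C main=C topic=D]
After op 10 (branch): HEAD=main@C [dev=C fix=C main=C topic=D]
After op 11 (checkout): HEAD=fix@C [dev=C fix=C main=C topic=D]
After op 12 (reset): HEAD=fix@B [dev=C fix=B main=C topic=D]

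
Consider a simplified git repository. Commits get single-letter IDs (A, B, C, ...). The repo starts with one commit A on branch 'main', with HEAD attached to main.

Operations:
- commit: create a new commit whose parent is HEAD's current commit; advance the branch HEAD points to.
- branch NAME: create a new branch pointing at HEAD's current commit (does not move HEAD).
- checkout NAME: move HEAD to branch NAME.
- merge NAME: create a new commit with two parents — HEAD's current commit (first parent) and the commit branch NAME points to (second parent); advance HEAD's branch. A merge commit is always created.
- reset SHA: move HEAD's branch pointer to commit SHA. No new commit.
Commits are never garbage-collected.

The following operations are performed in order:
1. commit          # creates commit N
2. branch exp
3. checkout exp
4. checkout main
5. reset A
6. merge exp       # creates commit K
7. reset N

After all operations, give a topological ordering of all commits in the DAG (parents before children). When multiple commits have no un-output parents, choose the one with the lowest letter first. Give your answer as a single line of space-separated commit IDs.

After op 1 (commit): HEAD=main@N [main=N]
After op 2 (branch): HEAD=main@N [exp=N main=N]
After op 3 (checkout): HEAD=exp@N [exp=N main=N]
After op 4 (checkout): HEAD=main@N [exp=N main=N]
After op 5 (reset): HEAD=main@A [exp=N main=A]
After op 6 (merge): HEAD=main@K [exp=N main=K]
After op 7 (reset): HEAD=main@N [exp=N main=N]
commit A: parents=[]
commit K: parents=['A', 'N']
commit N: parents=['A']

Answer: A N K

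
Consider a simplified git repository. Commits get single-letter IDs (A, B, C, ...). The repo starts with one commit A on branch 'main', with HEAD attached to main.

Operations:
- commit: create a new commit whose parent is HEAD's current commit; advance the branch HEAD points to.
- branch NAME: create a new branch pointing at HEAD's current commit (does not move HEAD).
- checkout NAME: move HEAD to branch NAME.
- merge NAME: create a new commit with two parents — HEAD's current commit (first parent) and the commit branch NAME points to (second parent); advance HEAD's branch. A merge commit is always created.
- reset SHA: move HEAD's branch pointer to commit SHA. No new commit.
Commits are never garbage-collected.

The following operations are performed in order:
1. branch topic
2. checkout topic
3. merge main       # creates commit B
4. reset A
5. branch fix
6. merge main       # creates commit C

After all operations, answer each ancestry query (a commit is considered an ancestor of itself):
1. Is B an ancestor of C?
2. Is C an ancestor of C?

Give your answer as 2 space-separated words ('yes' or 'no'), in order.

Answer: no yes

Derivation:
After op 1 (branch): HEAD=main@A [main=A topic=A]
After op 2 (checkout): HEAD=topic@A [main=A topic=A]
After op 3 (merge): HEAD=topic@B [main=A topic=B]
After op 4 (reset): HEAD=topic@A [main=A topic=A]
After op 5 (branch): HEAD=topic@A [fix=A main=A topic=A]
After op 6 (merge): HEAD=topic@C [fix=A main=A topic=C]
ancestors(C) = {A,C}; B in? no
ancestors(C) = {A,C}; C in? yes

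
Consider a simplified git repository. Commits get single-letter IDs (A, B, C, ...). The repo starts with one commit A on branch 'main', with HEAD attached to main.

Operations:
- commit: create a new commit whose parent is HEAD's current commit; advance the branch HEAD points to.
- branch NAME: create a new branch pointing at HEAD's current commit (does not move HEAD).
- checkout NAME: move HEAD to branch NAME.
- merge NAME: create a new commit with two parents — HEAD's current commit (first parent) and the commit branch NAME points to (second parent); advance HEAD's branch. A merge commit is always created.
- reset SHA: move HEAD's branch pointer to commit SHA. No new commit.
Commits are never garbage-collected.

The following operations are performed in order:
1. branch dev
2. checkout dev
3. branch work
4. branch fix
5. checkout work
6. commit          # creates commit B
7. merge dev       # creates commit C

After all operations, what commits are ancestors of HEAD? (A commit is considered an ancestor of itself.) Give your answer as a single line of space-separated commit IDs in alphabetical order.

After op 1 (branch): HEAD=main@A [dev=A main=A]
After op 2 (checkout): HEAD=dev@A [dev=A main=A]
After op 3 (branch): HEAD=dev@A [dev=A main=A work=A]
After op 4 (branch): HEAD=dev@A [dev=A fix=A main=A work=A]
After op 5 (checkout): HEAD=work@A [dev=A fix=A main=A work=A]
After op 6 (commit): HEAD=work@B [dev=A fix=A main=A work=B]
After op 7 (merge): HEAD=work@C [dev=A fix=A main=A work=C]

Answer: A B C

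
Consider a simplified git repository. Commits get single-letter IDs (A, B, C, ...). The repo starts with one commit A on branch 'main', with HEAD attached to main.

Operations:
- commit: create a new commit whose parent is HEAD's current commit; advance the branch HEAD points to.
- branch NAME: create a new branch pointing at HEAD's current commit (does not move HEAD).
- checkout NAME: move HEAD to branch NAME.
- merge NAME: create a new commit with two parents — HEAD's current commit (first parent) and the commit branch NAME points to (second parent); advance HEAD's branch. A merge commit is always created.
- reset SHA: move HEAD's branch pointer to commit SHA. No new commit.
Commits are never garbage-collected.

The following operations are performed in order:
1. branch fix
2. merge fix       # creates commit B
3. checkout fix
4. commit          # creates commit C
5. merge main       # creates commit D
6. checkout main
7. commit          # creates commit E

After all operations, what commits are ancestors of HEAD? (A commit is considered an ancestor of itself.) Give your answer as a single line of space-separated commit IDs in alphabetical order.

Answer: A B E

Derivation:
After op 1 (branch): HEAD=main@A [fix=A main=A]
After op 2 (merge): HEAD=main@B [fix=A main=B]
After op 3 (checkout): HEAD=fix@A [fix=A main=B]
After op 4 (commit): HEAD=fix@C [fix=C main=B]
After op 5 (merge): HEAD=fix@D [fix=D main=B]
After op 6 (checkout): HEAD=main@B [fix=D main=B]
After op 7 (commit): HEAD=main@E [fix=D main=E]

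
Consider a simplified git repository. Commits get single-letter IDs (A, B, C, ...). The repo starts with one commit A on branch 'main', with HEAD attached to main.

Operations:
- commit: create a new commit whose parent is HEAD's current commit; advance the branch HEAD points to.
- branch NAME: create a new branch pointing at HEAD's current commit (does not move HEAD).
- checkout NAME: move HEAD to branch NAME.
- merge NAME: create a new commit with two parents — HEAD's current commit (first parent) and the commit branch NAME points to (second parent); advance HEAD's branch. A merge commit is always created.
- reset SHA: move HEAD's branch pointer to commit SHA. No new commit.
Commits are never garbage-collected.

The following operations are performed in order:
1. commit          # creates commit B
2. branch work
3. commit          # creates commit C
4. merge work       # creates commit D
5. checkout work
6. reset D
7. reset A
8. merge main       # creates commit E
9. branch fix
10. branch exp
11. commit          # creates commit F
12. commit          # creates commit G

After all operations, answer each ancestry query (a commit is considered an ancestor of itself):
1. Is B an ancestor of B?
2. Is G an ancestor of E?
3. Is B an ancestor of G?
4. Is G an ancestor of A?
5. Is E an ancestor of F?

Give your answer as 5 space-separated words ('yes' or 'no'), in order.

Answer: yes no yes no yes

Derivation:
After op 1 (commit): HEAD=main@B [main=B]
After op 2 (branch): HEAD=main@B [main=B work=B]
After op 3 (commit): HEAD=main@C [main=C work=B]
After op 4 (merge): HEAD=main@D [main=D work=B]
After op 5 (checkout): HEAD=work@B [main=D work=B]
After op 6 (reset): HEAD=work@D [main=D work=D]
After op 7 (reset): HEAD=work@A [main=D work=A]
After op 8 (merge): HEAD=work@E [main=D work=E]
After op 9 (branch): HEAD=work@E [fix=E main=D work=E]
After op 10 (branch): HEAD=work@E [exp=E fix=E main=D work=E]
After op 11 (commit): HEAD=work@F [exp=E fix=E main=D work=F]
After op 12 (commit): HEAD=work@G [exp=E fix=E main=D work=G]
ancestors(B) = {A,B}; B in? yes
ancestors(E) = {A,B,C,D,E}; G in? no
ancestors(G) = {A,B,C,D,E,F,G}; B in? yes
ancestors(A) = {A}; G in? no
ancestors(F) = {A,B,C,D,E,F}; E in? yes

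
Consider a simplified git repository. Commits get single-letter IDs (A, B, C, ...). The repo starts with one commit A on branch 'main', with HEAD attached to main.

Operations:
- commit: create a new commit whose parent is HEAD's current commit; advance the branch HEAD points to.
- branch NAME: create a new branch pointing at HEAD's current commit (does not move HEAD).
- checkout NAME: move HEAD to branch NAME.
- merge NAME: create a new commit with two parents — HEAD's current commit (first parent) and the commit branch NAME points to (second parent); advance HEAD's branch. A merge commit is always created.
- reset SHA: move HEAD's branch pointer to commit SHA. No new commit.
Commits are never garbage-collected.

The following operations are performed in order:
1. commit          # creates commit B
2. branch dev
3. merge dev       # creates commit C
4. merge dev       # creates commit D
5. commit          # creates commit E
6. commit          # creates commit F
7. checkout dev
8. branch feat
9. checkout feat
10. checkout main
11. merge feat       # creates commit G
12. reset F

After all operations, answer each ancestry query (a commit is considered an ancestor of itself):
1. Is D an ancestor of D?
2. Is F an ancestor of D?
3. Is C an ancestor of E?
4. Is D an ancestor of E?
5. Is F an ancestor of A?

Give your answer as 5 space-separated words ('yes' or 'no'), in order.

Answer: yes no yes yes no

Derivation:
After op 1 (commit): HEAD=main@B [main=B]
After op 2 (branch): HEAD=main@B [dev=B main=B]
After op 3 (merge): HEAD=main@C [dev=B main=C]
After op 4 (merge): HEAD=main@D [dev=B main=D]
After op 5 (commit): HEAD=main@E [dev=B main=E]
After op 6 (commit): HEAD=main@F [dev=B main=F]
After op 7 (checkout): HEAD=dev@B [dev=B main=F]
After op 8 (branch): HEAD=dev@B [dev=B feat=B main=F]
After op 9 (checkout): HEAD=feat@B [dev=B feat=B main=F]
After op 10 (checkout): HEAD=main@F [dev=B feat=B main=F]
After op 11 (merge): HEAD=main@G [dev=B feat=B main=G]
After op 12 (reset): HEAD=main@F [dev=B feat=B main=F]
ancestors(D) = {A,B,C,D}; D in? yes
ancestors(D) = {A,B,C,D}; F in? no
ancestors(E) = {A,B,C,D,E}; C in? yes
ancestors(E) = {A,B,C,D,E}; D in? yes
ancestors(A) = {A}; F in? no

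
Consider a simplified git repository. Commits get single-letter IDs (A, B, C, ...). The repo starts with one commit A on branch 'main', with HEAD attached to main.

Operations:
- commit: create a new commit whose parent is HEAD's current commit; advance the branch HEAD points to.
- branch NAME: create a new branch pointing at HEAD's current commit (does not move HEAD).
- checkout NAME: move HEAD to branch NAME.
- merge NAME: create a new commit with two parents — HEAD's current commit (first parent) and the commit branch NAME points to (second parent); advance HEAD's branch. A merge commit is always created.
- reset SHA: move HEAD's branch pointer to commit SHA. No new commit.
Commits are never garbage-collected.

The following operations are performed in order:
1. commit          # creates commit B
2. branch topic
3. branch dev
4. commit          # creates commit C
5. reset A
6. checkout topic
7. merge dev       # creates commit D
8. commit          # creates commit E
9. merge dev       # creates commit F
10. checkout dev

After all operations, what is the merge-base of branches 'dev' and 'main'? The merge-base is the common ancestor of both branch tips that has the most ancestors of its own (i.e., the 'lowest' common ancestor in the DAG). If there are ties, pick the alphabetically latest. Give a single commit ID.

Answer: A

Derivation:
After op 1 (commit): HEAD=main@B [main=B]
After op 2 (branch): HEAD=main@B [main=B topic=B]
After op 3 (branch): HEAD=main@B [dev=B main=B topic=B]
After op 4 (commit): HEAD=main@C [dev=B main=C topic=B]
After op 5 (reset): HEAD=main@A [dev=B main=A topic=B]
After op 6 (checkout): HEAD=topic@B [dev=B main=A topic=B]
After op 7 (merge): HEAD=topic@D [dev=B main=A topic=D]
After op 8 (commit): HEAD=topic@E [dev=B main=A topic=E]
After op 9 (merge): HEAD=topic@F [dev=B main=A topic=F]
After op 10 (checkout): HEAD=dev@B [dev=B main=A topic=F]
ancestors(dev=B): ['A', 'B']
ancestors(main=A): ['A']
common: ['A']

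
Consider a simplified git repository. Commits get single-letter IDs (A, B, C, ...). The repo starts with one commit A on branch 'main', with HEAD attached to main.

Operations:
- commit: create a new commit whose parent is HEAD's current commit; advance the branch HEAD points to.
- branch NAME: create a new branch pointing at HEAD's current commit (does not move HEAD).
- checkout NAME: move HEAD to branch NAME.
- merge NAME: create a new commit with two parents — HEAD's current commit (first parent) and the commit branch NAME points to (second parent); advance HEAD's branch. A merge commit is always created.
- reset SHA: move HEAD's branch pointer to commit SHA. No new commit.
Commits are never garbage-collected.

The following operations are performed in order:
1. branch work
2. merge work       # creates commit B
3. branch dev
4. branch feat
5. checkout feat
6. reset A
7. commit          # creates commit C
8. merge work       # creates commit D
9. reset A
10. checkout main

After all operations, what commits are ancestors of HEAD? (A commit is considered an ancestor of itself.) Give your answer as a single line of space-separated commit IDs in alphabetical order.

After op 1 (branch): HEAD=main@A [main=A work=A]
After op 2 (merge): HEAD=main@B [main=B work=A]
After op 3 (branch): HEAD=main@B [dev=B main=B work=A]
After op 4 (branch): HEAD=main@B [dev=B feat=B main=B work=A]
After op 5 (checkout): HEAD=feat@B [dev=B feat=B main=B work=A]
After op 6 (reset): HEAD=feat@A [dev=B feat=A main=B work=A]
After op 7 (commit): HEAD=feat@C [dev=B feat=C main=B work=A]
After op 8 (merge): HEAD=feat@D [dev=B feat=D main=B work=A]
After op 9 (reset): HEAD=feat@A [dev=B feat=A main=B work=A]
After op 10 (checkout): HEAD=main@B [dev=B feat=A main=B work=A]

Answer: A B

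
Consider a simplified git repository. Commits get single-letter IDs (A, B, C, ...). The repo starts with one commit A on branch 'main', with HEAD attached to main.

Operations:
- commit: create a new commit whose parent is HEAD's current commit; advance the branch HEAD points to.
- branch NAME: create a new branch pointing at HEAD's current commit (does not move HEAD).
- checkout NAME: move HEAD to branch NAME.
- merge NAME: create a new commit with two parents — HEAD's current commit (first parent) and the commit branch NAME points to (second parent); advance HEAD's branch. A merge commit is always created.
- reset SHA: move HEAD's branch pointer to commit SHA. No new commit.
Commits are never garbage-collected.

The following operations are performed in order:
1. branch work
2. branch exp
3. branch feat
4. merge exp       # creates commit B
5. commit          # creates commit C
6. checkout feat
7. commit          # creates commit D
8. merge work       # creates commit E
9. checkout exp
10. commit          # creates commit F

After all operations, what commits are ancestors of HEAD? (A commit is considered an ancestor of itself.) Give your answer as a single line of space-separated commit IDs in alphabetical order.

After op 1 (branch): HEAD=main@A [main=A work=A]
After op 2 (branch): HEAD=main@A [exp=A main=A work=A]
After op 3 (branch): HEAD=main@A [exp=A feat=A main=A work=A]
After op 4 (merge): HEAD=main@B [exp=A feat=A main=B work=A]
After op 5 (commit): HEAD=main@C [exp=A feat=A main=C work=A]
After op 6 (checkout): HEAD=feat@A [exp=A feat=A main=C work=A]
After op 7 (commit): HEAD=feat@D [exp=A feat=D main=C work=A]
After op 8 (merge): HEAD=feat@E [exp=A feat=E main=C work=A]
After op 9 (checkout): HEAD=exp@A [exp=A feat=E main=C work=A]
After op 10 (commit): HEAD=exp@F [exp=F feat=E main=C work=A]

Answer: A F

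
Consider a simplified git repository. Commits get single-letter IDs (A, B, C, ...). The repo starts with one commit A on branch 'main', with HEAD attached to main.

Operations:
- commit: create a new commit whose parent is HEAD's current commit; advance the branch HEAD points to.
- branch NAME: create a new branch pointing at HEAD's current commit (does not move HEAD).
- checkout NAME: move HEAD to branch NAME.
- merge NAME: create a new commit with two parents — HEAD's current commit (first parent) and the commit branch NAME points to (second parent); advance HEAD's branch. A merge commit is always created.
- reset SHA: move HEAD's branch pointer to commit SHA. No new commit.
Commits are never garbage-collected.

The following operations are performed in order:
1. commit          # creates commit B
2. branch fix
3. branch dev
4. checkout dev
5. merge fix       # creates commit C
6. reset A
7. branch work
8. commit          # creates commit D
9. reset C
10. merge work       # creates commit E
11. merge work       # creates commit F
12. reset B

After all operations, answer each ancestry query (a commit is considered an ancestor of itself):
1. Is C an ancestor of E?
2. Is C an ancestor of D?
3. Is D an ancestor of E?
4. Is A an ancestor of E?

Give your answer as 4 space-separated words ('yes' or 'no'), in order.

Answer: yes no no yes

Derivation:
After op 1 (commit): HEAD=main@B [main=B]
After op 2 (branch): HEAD=main@B [fix=B main=B]
After op 3 (branch): HEAD=main@B [dev=B fix=B main=B]
After op 4 (checkout): HEAD=dev@B [dev=B fix=B main=B]
After op 5 (merge): HEAD=dev@C [dev=C fix=B main=B]
After op 6 (reset): HEAD=dev@A [dev=A fix=B main=B]
After op 7 (branch): HEAD=dev@A [dev=A fix=B main=B work=A]
After op 8 (commit): HEAD=dev@D [dev=D fix=B main=B work=A]
After op 9 (reset): HEAD=dev@C [dev=C fix=B main=B work=A]
After op 10 (merge): HEAD=dev@E [dev=E fix=B main=B work=A]
After op 11 (merge): HEAD=dev@F [dev=F fix=B main=B work=A]
After op 12 (reset): HEAD=dev@B [dev=B fix=B main=B work=A]
ancestors(E) = {A,B,C,E}; C in? yes
ancestors(D) = {A,D}; C in? no
ancestors(E) = {A,B,C,E}; D in? no
ancestors(E) = {A,B,C,E}; A in? yes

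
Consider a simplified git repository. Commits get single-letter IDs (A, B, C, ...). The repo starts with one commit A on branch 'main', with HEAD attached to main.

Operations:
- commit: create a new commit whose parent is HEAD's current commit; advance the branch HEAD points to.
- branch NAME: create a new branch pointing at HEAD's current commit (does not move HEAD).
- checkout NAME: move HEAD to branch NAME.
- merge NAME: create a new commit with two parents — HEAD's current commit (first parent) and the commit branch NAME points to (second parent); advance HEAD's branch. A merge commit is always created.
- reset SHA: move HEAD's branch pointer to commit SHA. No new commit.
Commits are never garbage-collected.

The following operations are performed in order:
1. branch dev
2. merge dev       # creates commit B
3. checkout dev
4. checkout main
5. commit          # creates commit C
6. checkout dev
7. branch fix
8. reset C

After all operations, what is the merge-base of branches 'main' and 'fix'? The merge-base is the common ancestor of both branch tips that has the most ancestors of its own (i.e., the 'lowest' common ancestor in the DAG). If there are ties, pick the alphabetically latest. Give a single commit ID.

After op 1 (branch): HEAD=main@A [dev=A main=A]
After op 2 (merge): HEAD=main@B [dev=A main=B]
After op 3 (checkout): HEAD=dev@A [dev=A main=B]
After op 4 (checkout): HEAD=main@B [dev=A main=B]
After op 5 (commit): HEAD=main@C [dev=A main=C]
After op 6 (checkout): HEAD=dev@A [dev=A main=C]
After op 7 (branch): HEAD=dev@A [dev=A fix=A main=C]
After op 8 (reset): HEAD=dev@C [dev=C fix=A main=C]
ancestors(main=C): ['A', 'B', 'C']
ancestors(fix=A): ['A']
common: ['A']

Answer: A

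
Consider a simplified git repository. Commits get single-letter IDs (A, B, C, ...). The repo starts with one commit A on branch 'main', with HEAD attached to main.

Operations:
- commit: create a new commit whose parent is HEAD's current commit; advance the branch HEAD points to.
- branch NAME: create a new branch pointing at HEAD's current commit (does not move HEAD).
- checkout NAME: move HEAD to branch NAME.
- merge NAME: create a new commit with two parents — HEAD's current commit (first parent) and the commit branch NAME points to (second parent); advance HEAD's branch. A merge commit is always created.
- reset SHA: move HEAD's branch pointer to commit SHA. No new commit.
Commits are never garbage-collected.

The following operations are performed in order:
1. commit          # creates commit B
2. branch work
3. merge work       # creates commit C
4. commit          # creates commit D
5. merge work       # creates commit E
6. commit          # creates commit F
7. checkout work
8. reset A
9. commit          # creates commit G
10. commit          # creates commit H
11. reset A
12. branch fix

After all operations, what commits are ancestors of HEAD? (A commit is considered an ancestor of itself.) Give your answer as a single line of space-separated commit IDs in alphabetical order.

After op 1 (commit): HEAD=main@B [main=B]
After op 2 (branch): HEAD=main@B [main=B work=B]
After op 3 (merge): HEAD=main@C [main=C work=B]
After op 4 (commit): HEAD=main@D [main=D work=B]
After op 5 (merge): HEAD=main@E [main=E work=B]
After op 6 (commit): HEAD=main@F [main=F work=B]
After op 7 (checkout): HEAD=work@B [main=F work=B]
After op 8 (reset): HEAD=work@A [main=F work=A]
After op 9 (commit): HEAD=work@G [main=F work=G]
After op 10 (commit): HEAD=work@H [main=F work=H]
After op 11 (reset): HEAD=work@A [main=F work=A]
After op 12 (branch): HEAD=work@A [fix=A main=F work=A]

Answer: A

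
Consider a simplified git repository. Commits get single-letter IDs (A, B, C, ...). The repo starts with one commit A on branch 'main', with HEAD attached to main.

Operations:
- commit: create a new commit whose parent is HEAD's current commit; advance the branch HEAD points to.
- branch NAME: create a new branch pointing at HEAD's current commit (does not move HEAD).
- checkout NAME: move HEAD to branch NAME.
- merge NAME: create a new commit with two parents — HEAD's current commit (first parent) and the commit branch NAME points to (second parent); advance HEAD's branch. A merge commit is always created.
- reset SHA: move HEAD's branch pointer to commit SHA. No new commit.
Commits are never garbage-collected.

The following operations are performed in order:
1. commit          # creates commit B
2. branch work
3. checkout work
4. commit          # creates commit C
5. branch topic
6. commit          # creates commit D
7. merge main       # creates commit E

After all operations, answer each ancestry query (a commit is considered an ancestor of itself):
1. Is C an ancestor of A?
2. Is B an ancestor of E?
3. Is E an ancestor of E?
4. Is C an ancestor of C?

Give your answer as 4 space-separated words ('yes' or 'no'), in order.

After op 1 (commit): HEAD=main@B [main=B]
After op 2 (branch): HEAD=main@B [main=B work=B]
After op 3 (checkout): HEAD=work@B [main=B work=B]
After op 4 (commit): HEAD=work@C [main=B work=C]
After op 5 (branch): HEAD=work@C [main=B topic=C work=C]
After op 6 (commit): HEAD=work@D [main=B topic=C work=D]
After op 7 (merge): HEAD=work@E [main=B topic=C work=E]
ancestors(A) = {A}; C in? no
ancestors(E) = {A,B,C,D,E}; B in? yes
ancestors(E) = {A,B,C,D,E}; E in? yes
ancestors(C) = {A,B,C}; C in? yes

Answer: no yes yes yes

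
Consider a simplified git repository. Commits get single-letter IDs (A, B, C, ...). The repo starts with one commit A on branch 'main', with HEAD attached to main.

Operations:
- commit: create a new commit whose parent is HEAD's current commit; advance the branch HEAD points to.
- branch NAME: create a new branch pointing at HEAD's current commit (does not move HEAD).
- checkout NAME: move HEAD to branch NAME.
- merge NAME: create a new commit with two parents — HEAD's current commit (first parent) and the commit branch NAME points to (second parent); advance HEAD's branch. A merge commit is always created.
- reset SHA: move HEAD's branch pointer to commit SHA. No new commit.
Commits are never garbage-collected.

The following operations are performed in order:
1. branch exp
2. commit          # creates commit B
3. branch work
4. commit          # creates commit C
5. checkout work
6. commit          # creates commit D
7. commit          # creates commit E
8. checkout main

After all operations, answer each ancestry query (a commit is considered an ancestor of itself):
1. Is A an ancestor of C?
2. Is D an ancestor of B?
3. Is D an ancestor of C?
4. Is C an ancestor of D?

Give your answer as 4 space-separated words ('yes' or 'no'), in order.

After op 1 (branch): HEAD=main@A [exp=A main=A]
After op 2 (commit): HEAD=main@B [exp=A main=B]
After op 3 (branch): HEAD=main@B [exp=A main=B work=B]
After op 4 (commit): HEAD=main@C [exp=A main=C work=B]
After op 5 (checkout): HEAD=work@B [exp=A main=C work=B]
After op 6 (commit): HEAD=work@D [exp=A main=C work=D]
After op 7 (commit): HEAD=work@E [exp=A main=C work=E]
After op 8 (checkout): HEAD=main@C [exp=A main=C work=E]
ancestors(C) = {A,B,C}; A in? yes
ancestors(B) = {A,B}; D in? no
ancestors(C) = {A,B,C}; D in? no
ancestors(D) = {A,B,D}; C in? no

Answer: yes no no no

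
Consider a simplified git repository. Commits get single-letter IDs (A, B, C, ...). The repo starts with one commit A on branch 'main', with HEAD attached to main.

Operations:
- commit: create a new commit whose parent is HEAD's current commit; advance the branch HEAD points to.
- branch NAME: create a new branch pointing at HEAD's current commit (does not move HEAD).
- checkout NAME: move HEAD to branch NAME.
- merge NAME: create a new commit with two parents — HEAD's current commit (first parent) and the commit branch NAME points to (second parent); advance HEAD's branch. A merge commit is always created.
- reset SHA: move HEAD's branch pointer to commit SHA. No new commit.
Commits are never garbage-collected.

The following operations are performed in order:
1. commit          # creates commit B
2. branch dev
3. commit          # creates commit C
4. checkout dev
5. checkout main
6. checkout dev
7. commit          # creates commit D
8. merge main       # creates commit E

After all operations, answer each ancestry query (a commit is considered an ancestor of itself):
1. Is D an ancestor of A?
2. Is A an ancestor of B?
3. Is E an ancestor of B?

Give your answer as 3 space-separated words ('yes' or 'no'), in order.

After op 1 (commit): HEAD=main@B [main=B]
After op 2 (branch): HEAD=main@B [dev=B main=B]
After op 3 (commit): HEAD=main@C [dev=B main=C]
After op 4 (checkout): HEAD=dev@B [dev=B main=C]
After op 5 (checkout): HEAD=main@C [dev=B main=C]
After op 6 (checkout): HEAD=dev@B [dev=B main=C]
After op 7 (commit): HEAD=dev@D [dev=D main=C]
After op 8 (merge): HEAD=dev@E [dev=E main=C]
ancestors(A) = {A}; D in? no
ancestors(B) = {A,B}; A in? yes
ancestors(B) = {A,B}; E in? no

Answer: no yes no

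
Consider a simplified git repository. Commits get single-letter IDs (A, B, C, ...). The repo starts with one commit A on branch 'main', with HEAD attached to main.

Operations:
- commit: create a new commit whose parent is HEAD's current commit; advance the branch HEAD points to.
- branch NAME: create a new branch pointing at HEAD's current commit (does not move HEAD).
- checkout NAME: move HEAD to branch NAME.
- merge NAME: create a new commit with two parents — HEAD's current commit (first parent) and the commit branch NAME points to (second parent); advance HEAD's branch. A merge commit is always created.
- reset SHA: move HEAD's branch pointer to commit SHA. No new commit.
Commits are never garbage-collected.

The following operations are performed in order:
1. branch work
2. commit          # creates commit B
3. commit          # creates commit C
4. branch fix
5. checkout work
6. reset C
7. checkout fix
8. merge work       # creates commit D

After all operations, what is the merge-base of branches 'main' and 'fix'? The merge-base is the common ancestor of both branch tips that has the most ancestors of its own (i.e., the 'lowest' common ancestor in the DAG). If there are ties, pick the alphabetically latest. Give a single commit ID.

After op 1 (branch): HEAD=main@A [main=A work=A]
After op 2 (commit): HEAD=main@B [main=B work=A]
After op 3 (commit): HEAD=main@C [main=C work=A]
After op 4 (branch): HEAD=main@C [fix=C main=C work=A]
After op 5 (checkout): HEAD=work@A [fix=C main=C work=A]
After op 6 (reset): HEAD=work@C [fix=C main=C work=C]
After op 7 (checkout): HEAD=fix@C [fix=C main=C work=C]
After op 8 (merge): HEAD=fix@D [fix=D main=C work=C]
ancestors(main=C): ['A', 'B', 'C']
ancestors(fix=D): ['A', 'B', 'C', 'D']
common: ['A', 'B', 'C']

Answer: C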